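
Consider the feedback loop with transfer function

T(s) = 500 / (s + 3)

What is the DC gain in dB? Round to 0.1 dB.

44.4 dB

T(0) = 500 / (3) ≈ 166.67
20 log₁₀(166.67) ≈ 44.44 dB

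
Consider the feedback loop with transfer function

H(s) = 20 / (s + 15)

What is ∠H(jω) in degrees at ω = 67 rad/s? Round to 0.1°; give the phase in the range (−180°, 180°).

-77.4°

At s = jω = j67:
pole (s+15): 15 + j67 → |·| = √(15²+67²) = √4714 ≈ 68.659, ∠ = arctan(67/15) ≈ 77.38°
∠H = 0.00° − 77.38° = -77.38°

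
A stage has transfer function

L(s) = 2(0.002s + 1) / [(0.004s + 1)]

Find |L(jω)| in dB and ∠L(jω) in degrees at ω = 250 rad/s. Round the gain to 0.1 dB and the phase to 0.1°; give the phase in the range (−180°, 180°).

4.0 dB, -18.4°

At ω = 250 rad/s:
zero (1 + j250·0.002) = 1 + j0.5 → |·| ≈ 1.118, ∠ ≈ 26.57°
pole (1 + j250·0.004) = 1 + j1 → |·| ≈ 1.4142, ∠ ≈ 45.00°
|L| = 2 · 1.118 / (1.4142) ≈ 1.5811
Gain = 20 log₁₀(1.5811) ≈ 3.98 dB
∠L = (26.57°) − (45.00°) = -18.43°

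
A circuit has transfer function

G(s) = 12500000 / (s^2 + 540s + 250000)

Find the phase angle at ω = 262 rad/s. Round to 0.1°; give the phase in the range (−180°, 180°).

At s = jω = j262:
quadratic: (j262)² + 540·j262 + 250000 = 181356 + j141480 → |·| ≈ 2.3001e+05, ∠ ≈ 37.96°
∠G = 0.00° − 37.96° = -37.96°

-38.0°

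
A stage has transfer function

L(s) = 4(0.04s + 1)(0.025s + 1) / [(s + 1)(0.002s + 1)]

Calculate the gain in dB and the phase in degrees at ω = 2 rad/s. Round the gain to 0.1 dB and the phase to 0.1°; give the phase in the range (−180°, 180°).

At ω = 2 rad/s:
zero (1 + j2·0.04) = 1 + j0.08 → |·| ≈ 1.0032, ∠ ≈ 4.57°
zero (1 + j2·0.025) = 1 + j0.05 → |·| ≈ 1.0012, ∠ ≈ 2.86°
pole (1 + j2·1) = 1 + j2 → |·| ≈ 2.2361, ∠ ≈ 63.43°
pole (1 + j2·0.002) = 1 + j0.004 → |·| ≈ 1, ∠ ≈ 0.23°
|L| = 4 · 1.0032 · 1.0012 / (2.2361 · 1) ≈ 1.7967
Gain = 20 log₁₀(1.7967) ≈ 5.09 dB
∠L = (4.57° + 2.86°) − (63.43° + 0.23°) = -56.23°

5.1 dB, -56.2°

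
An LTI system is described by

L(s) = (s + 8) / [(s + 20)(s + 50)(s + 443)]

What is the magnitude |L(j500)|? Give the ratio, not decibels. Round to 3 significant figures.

At s = jω = j500:
zero (s+8): 8 + j500 → |·| = √(8²+500²) = √250064 ≈ 500.06, ∠ = arctan(500/8) ≈ 89.08°
pole (s+20): 20 + j500 → |·| = √(20²+500²) = √250400 ≈ 500.4, ∠ = arctan(500/20) ≈ 87.71°
pole (s+50): 50 + j500 → |·| = √(50²+500²) = √252500 ≈ 502.49, ∠ = arctan(500/50) ≈ 84.29°
pole (s+443): 443 + j500 → |·| = √(443²+500²) = √446249 ≈ 668.02, ∠ = arctan(500/443) ≈ 48.46°
|L| = 1 · 500.06 / 1.6797e+08 ≈ 2.9771e-06

2.98e-06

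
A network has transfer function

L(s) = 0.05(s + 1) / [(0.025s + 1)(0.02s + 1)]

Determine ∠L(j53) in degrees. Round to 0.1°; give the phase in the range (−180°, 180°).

At ω = 53 rad/s:
zero (1 + j53·1) = 1 + j53 → |·| ≈ 53.009, ∠ ≈ 88.92°
pole (1 + j53·0.025) = 1 + j1.325 → |·| ≈ 1.66, ∠ ≈ 52.96°
pole (1 + j53·0.02) = 1 + j1.06 → |·| ≈ 1.4573, ∠ ≈ 46.67°
∠L = (88.92°) − (52.96° + 46.67°) = -10.71°

-10.7°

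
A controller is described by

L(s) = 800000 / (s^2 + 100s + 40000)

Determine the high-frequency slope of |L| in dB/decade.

Each pole contributes −20 dB/decade at high frequency; each zero contributes +20 dB/decade.
Net: 0 zero(s) − 2 pole(s) → -40 dB/decade.

-40 dB/decade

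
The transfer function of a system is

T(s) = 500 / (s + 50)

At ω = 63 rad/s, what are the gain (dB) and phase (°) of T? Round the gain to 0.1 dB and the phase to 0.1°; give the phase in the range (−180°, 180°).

15.9 dB, -51.6°

Substitute s = j63:
Numerator: 500 = 500 + j0
Denominator: (j63) + 50 = 50 + j63
|N| = √(500² + 0²) ≈ 500, ∠N ≈ 0.00°
|D| = √(50² + 63²) ≈ 80.43, ∠D ≈ 51.56°
|T| = 500 / 80.43 ≈ 6.2166
Gain = 20 log₁₀(6.2166) ≈ 15.87 dB
∠T = 0.00° − 51.56° = -51.56°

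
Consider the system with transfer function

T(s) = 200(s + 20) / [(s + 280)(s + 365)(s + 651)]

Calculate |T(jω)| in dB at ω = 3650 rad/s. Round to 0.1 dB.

At s = jω = j3650:
zero (s+20): 20 + j3650 → |·| = √(20²+3650²) = √13322900 ≈ 3650.1, ∠ = arctan(3650/20) ≈ 89.69°
pole (s+280): 280 + j3650 → |·| = √(280²+3650²) = √13400900 ≈ 3660.7, ∠ = arctan(3650/280) ≈ 85.61°
pole (s+365): 365 + j3650 → |·| = √(365²+3650²) = √13455725 ≈ 3668.2, ∠ = arctan(3650/365) ≈ 84.29°
pole (s+651): 651 + j3650 → |·| = √(651²+3650²) = √13746301 ≈ 3707.6, ∠ = arctan(3650/651) ≈ 79.89°
|T| = 200 · 3650.1 / 4.9786e+10 ≈ 1.4663e-05
Gain = 20 log₁₀(1.4663e-05) ≈ -96.68 dB

-96.7 dB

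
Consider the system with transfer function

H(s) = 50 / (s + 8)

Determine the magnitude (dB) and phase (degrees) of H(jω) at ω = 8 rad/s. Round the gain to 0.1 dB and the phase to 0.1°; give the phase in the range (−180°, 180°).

Substitute s = j8:
Numerator: 50 = 50 + j0
Denominator: (j8) + 8 = 8 + j8
|N| = √(50² + 0²) ≈ 50, ∠N ≈ 0.00°
|D| = √(8² + 8²) ≈ 11.314, ∠D ≈ 45.00°
|H| = 50 / 11.314 ≈ 4.4193
Gain = 20 log₁₀(4.4193) ≈ 12.91 dB
∠H = 0.00° − 45.00° = -45.00°

12.9 dB, -45.0°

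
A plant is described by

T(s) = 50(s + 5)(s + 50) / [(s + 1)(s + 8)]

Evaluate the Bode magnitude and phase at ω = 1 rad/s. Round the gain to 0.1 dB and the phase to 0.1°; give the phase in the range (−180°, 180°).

61.0 dB, -39.7°

At s = jω = j1:
zero (s+5): 5 + j1 → |·| = √(5²+1²) = √26 ≈ 5.099, ∠ = arctan(1/5) ≈ 11.31°
zero (s+50): 50 + j1 → |·| = √(50²+1²) = √2501 ≈ 50.01, ∠ = arctan(1/50) ≈ 1.15°
pole (s+1): 1 + j1 → |·| = √(1²+1²) = √2 ≈ 1.4142, ∠ = arctan(1/1) ≈ 45.00°
pole (s+8): 8 + j1 → |·| = √(8²+1²) = √65 ≈ 8.0623, ∠ = arctan(1/8) ≈ 7.13°
|T| = 50 · 255 / 11.402 ≈ 1118.2
Gain = 20 log₁₀(1118.2) ≈ 60.97 dB
∠T = 12.46° − 52.13° = -39.67°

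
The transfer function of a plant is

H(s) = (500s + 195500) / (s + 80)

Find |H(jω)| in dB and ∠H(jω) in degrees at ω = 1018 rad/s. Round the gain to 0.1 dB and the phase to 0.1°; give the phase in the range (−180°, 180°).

54.6 dB, -16.5°

Substitute s = j1018:
Numerator: 500(j1018) + 195500 = 195500 + j509000
Denominator: (j1018) + 80 = 80 + j1018
|N| = √(195500² + 509000²) ≈ 5.4525e+05, ∠N ≈ 68.99°
|D| = √(80² + 1018²) ≈ 1021.1, ∠D ≈ 85.51°
|H| = 5.4525e+05 / 1021.1 ≈ 533.98
Gain = 20 log₁₀(533.98) ≈ 54.55 dB
∠H = 68.99° − 85.51° = -16.52°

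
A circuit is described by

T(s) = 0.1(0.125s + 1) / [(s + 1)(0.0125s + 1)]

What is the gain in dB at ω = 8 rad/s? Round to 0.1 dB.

At ω = 8 rad/s:
zero (1 + j8·0.125) = 1 + j1 → |·| ≈ 1.4142, ∠ ≈ 45.00°
pole (1 + j8·1) = 1 + j8 → |·| ≈ 8.0623, ∠ ≈ 82.87°
pole (1 + j8·0.0125) = 1 + j0.1 → |·| ≈ 1.005, ∠ ≈ 5.71°
|T| = 0.1 · 1.4142 / (8.0623 · 1.005) ≈ 0.017454
Gain = 20 log₁₀(0.017454) ≈ -35.16 dB

-35.2 dB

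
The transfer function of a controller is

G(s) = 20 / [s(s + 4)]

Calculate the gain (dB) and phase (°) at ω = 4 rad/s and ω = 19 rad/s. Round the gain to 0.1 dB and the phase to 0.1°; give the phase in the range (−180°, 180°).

ω = 4: -1.1 dB, -135.0°; ω = 19: -25.3 dB, -168.1°

At s = jω = j4:
pole (s+4): 4 + j4 → |·| = √(4²+4²) = √32 ≈ 5.6569, ∠ = arctan(4/4) ≈ 45.00°
pole at origin: |s| = 4, ∠ = 90.00° (in denominator)
|G| = 20 / 22.628 ≈ 0.88386
Gain = 20 log₁₀(0.88386) ≈ -1.07 dB
∠G = 0.00° − 135.00° = -135.00°

At s = jω = j19:
pole (s+4): 4 + j19 → |·| = √(4²+19²) = √377 ≈ 19.416, ∠ = arctan(19/4) ≈ 78.11°
pole at origin: |s| = 19, ∠ = 90.00° (in denominator)
|G| = 20 / 368.9 ≈ 0.054215
Gain = 20 log₁₀(0.054215) ≈ -25.32 dB
∠G = 0.00° − 168.11° = -168.11°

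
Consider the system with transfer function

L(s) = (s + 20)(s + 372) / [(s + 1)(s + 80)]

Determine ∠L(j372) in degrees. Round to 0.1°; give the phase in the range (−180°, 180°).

-35.8°

At s = jω = j372:
zero (s+20): 20 + j372 → |·| = √(20²+372²) = √138784 ≈ 372.54, ∠ = arctan(372/20) ≈ 86.92°
zero (s+372): 372 + j372 → |·| = √(372²+372²) = √276768 ≈ 526.09, ∠ = arctan(372/372) ≈ 45.00°
pole (s+1): 1 + j372 → |·| = √(1²+372²) = √138385 ≈ 372, ∠ = arctan(372/1) ≈ 89.85°
pole (s+80): 80 + j372 → |·| = √(80²+372²) = √144784 ≈ 380.5, ∠ = arctan(372/80) ≈ 77.86°
∠L = 131.92° − 167.71° = -35.79°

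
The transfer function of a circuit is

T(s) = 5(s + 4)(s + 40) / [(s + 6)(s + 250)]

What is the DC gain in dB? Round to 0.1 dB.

-5.5 dB

T(0) = 5·4·40 / (6·250) ≈ 0.53333
20 log₁₀(0.53333) ≈ -5.46 dB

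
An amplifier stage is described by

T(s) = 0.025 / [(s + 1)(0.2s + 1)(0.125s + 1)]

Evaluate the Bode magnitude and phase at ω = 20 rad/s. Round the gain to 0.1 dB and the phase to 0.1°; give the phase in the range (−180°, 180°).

-79.0 dB, 128.7°

At ω = 20 rad/s:
pole (1 + j20·1) = 1 + j20 → |·| ≈ 20.025, ∠ ≈ 87.14°
pole (1 + j20·0.2) = 1 + j4 → |·| ≈ 4.1231, ∠ ≈ 75.96°
pole (1 + j20·0.125) = 1 + j2.5 → |·| ≈ 2.6926, ∠ ≈ 68.20°
|T| = 0.025 · 1 / (20.025 · 4.1231 · 2.6926) ≈ 0.00011245
Gain = 20 log₁₀(0.00011245) ≈ -78.98 dB
∠T = (0°) − (87.14° + 75.96° + 68.20°) = -231.30° ≡ 128.70° (principal value)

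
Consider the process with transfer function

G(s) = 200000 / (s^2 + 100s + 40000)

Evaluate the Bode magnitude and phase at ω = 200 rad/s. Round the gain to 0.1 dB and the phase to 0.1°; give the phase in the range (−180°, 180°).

20.0 dB, -90.0°

At s = jω = j200:
quadratic: (j200)² + 100·j200 + 40000 = 0 + j20000 → |·| ≈ 20000, ∠ ≈ 90.00°
|G| = 200000 / 20000 ≈ 10
Gain = 20 log₁₀(10) ≈ 20.00 dB
∠G = 0.00° − 90.00° = -90.00°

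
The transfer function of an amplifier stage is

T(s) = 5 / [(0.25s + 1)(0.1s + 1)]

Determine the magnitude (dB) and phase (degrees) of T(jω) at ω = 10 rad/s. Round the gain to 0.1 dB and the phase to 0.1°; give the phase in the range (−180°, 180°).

At ω = 10 rad/s:
pole (1 + j10·0.25) = 1 + j2.5 → |·| ≈ 2.6926, ∠ ≈ 68.20°
pole (1 + j10·0.1) = 1 + j1 → |·| ≈ 1.4142, ∠ ≈ 45.00°
|T| = 5 · 1 / (2.6926 · 1.4142) ≈ 1.3131
Gain = 20 log₁₀(1.3131) ≈ 2.37 dB
∠T = (0°) − (68.20° + 45.00°) = -113.20°

2.4 dB, -113.2°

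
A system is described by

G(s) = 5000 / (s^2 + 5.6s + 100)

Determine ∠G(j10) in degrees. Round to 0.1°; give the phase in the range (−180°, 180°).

-90.0°

At s = jω = j10:
quadratic: (j10)² + 5.6·j10 + 100 = 0 + j56 → |·| ≈ 56, ∠ ≈ 90.00°
∠G = 0.00° − 90.00° = -90.00°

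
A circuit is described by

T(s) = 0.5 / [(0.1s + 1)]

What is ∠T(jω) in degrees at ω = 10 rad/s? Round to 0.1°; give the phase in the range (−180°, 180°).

At ω = 10 rad/s:
pole (1 + j10·0.1) = 1 + j1 → |·| ≈ 1.4142, ∠ ≈ 45.00°
∠T = (0°) − (45.00°) = -45.00°

-45.0°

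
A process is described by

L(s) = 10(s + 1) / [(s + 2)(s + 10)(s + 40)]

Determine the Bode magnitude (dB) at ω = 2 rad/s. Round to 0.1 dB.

At s = jω = j2:
zero (s+1): 1 + j2 → |·| = √(1²+2²) = √5 ≈ 2.2361, ∠ = arctan(2/1) ≈ 63.43°
pole (s+2): 2 + j2 → |·| = √(2²+2²) = √8 ≈ 2.8284, ∠ = arctan(2/2) ≈ 45.00°
pole (s+10): 10 + j2 → |·| = √(10²+2²) = √104 ≈ 10.198, ∠ = arctan(2/10) ≈ 11.31°
pole (s+40): 40 + j2 → |·| = √(40²+2²) = √1604 ≈ 40.05, ∠ = arctan(2/40) ≈ 2.86°
|L| = 10 · 2.2361 / 1155.2 ≈ 0.019357
Gain = 20 log₁₀(0.019357) ≈ -34.26 dB

-34.3 dB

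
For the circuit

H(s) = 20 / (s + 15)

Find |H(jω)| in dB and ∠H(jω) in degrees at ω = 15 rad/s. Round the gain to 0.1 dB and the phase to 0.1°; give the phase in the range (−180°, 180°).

At s = jω = j15:
pole (s+15): 15 + j15 → |·| = √(15²+15²) = √450 ≈ 21.213, ∠ = arctan(15/15) ≈ 45.00°
|H| = 20 / 21.213 ≈ 0.94282
Gain = 20 log₁₀(0.94282) ≈ -0.51 dB
∠H = 0.00° − 45.00° = -45.00°

-0.5 dB, -45.0°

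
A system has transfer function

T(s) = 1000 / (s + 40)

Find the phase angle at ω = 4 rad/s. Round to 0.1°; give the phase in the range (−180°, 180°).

-5.7°

At s = jω = j4:
pole (s+40): 40 + j4 → |·| = √(40²+4²) = √1616 ≈ 40.2, ∠ = arctan(4/40) ≈ 5.71°
∠T = 0.00° − 5.71° = -5.71°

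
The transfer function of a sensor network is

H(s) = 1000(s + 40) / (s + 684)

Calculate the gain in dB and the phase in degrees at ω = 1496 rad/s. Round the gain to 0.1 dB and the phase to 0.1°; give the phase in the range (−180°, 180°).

At s = jω = j1496:
zero (s+40): 40 + j1496 → |·| = √(40²+1496²) = √2239616 ≈ 1496.5, ∠ = arctan(1496/40) ≈ 88.47°
pole (s+684): 684 + j1496 → |·| = √(684²+1496²) = √2705872 ≈ 1645, ∠ = arctan(1496/684) ≈ 65.43°
|H| = 1000 · 1496.5 / 1645 ≈ 909.73
Gain = 20 log₁₀(909.73) ≈ 59.18 dB
∠H = 88.47° − 65.43° = 23.04°

59.2 dB, 23.0°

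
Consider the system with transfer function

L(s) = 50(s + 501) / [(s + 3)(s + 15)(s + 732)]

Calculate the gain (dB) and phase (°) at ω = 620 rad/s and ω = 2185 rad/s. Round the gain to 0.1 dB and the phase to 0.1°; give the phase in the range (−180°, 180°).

At s = jω = j620:
zero (s+501): 501 + j620 → |·| = √(501²+620²) = √635401 ≈ 797.12, ∠ = arctan(620/501) ≈ 51.06°
pole (s+3): 3 + j620 → |·| = √(3²+620²) = √384409 ≈ 620.01, ∠ = arctan(620/3) ≈ 89.72°
pole (s+15): 15 + j620 → |·| = √(15²+620²) = √384625 ≈ 620.18, ∠ = arctan(620/15) ≈ 88.61°
pole (s+732): 732 + j620 → |·| = √(732²+620²) = √920224 ≈ 959.28, ∠ = arctan(620/732) ≈ 40.26°
|L| = 50 · 797.12 / 3.6886e+08 ≈ 0.00010805
Gain = 20 log₁₀(0.00010805) ≈ -79.33 dB
∠L = 51.06° − 218.59° = -167.53°

At s = jω = j2185:
zero (s+501): 501 + j2185 → |·| = √(501²+2185²) = √5025226 ≈ 2241.7, ∠ = arctan(2185/501) ≈ 77.09°
pole (s+3): 3 + j2185 → |·| = √(3²+2185²) = √4774234 ≈ 2185, ∠ = arctan(2185/3) ≈ 89.92°
pole (s+15): 15 + j2185 → |·| = √(15²+2185²) = √4774450 ≈ 2185.1, ∠ = arctan(2185/15) ≈ 89.61°
pole (s+732): 732 + j2185 → |·| = √(732²+2185²) = √5310049 ≈ 2304.4, ∠ = arctan(2185/732) ≈ 71.48°
|L| = 50 · 2241.7 / 1.1002e+10 ≈ 1.0188e-05
Gain = 20 log₁₀(1.0188e-05) ≈ -99.84 dB
∠L = 77.09° − 251.01° = -173.92°

ω = 620: -79.3 dB, -167.5°; ω = 2185: -99.8 dB, -173.9°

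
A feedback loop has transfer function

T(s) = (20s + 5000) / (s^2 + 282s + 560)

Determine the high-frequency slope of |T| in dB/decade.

Each pole contributes −20 dB/decade at high frequency; each zero contributes +20 dB/decade.
Net: 1 zero(s) − 2 pole(s) → -20 dB/decade.

-20 dB/decade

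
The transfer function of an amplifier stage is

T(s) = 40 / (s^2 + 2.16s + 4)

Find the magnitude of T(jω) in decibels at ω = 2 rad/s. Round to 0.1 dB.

19.3 dB

At s = jω = j2:
quadratic: (j2)² + 2.16·j2 + 4 = 0 + j4.32 → |·| ≈ 4.32, ∠ ≈ 90.00°
|T| = 40 / 4.32 ≈ 9.2593
Gain = 20 log₁₀(9.2593) ≈ 19.33 dB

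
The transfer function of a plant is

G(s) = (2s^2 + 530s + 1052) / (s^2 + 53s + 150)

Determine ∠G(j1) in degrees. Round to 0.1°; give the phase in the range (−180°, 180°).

Substitute s = j1:
Numerator: 2(j1)^2 + 530(j1) + 1052 = 1050 + j530
Denominator: (j1)^2 + 53(j1) + 150 = 149 + j53
|N| = √(1050² + 530²) ≈ 1176.2, ∠N ≈ 26.78°
|D| = √(149² + 53²) ≈ 158.15, ∠D ≈ 19.58°
∠G = 26.78° − 19.58° = 7.20°

7.2°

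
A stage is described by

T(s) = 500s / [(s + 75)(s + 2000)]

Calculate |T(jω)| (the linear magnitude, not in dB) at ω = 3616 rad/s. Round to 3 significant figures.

At s = jω = j3616:
zero at origin: s = j3616 → |·| = 3616, ∠ = 90.00°
pole (s+75): 75 + j3616 → |·| = √(75²+3616²) = √13081081 ≈ 3616.8, ∠ = arctan(3616/75) ≈ 88.81°
pole (s+2000): 2000 + j3616 → |·| = √(2000²+3616²) = √17075456 ≈ 4132.2, ∠ = arctan(3616/2000) ≈ 61.05°
|T| = 500 · 3616 / 1.4945e+07 ≈ 0.12098

0.121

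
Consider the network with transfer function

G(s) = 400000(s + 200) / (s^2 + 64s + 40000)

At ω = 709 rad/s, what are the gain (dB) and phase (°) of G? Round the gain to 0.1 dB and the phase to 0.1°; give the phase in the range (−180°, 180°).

At s = jω = j709:
zero (s+200): 200 + j709 → |·| = √(200²+709²) = √542681 ≈ 736.67, ∠ = arctan(709/200) ≈ 74.25°
quadratic: (j709)² + 64·j709 + 40000 = -462681 + j45376 → |·| ≈ 4.649e+05, ∠ ≈ 174.40°
|G| = 400000 · 736.67 / 4.649e+05 ≈ 633.83
Gain = 20 log₁₀(633.83) ≈ 56.04 dB
∠G = 74.25° − 174.40° = -100.15°

56.0 dB, -100.2°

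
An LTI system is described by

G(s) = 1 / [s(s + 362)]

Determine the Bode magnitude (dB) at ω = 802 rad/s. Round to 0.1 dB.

-117.0 dB

At s = jω = j802:
pole (s+362): 362 + j802 → |·| = √(362²+802²) = √774248 ≈ 879.91, ∠ = arctan(802/362) ≈ 65.71°
pole at origin: |s| = 802, ∠ = 90.00° (in denominator)
|G| = 1 / 7.0569e+05 ≈ 1.4171e-06
Gain = 20 log₁₀(1.4171e-06) ≈ -116.97 dB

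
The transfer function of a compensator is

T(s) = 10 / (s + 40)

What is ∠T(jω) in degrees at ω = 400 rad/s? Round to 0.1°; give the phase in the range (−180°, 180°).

At s = jω = j400:
pole (s+40): 40 + j400 → |·| = √(40²+400²) = √161600 ≈ 402, ∠ = arctan(400/40) ≈ 84.29°
∠T = 0.00° − 84.29° = -84.29°

-84.3°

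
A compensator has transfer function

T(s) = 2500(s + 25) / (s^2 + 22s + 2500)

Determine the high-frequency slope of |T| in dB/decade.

-20 dB/decade

Each pole contributes −20 dB/decade at high frequency; each zero contributes +20 dB/decade.
Net: 1 zero(s) − 2 pole(s) → -20 dB/decade.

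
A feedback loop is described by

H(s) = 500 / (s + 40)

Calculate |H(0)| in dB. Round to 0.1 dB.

21.9 dB

H(0) = 500 / 40 = 12.5
20 log₁₀(12.5) ≈ 21.94 dB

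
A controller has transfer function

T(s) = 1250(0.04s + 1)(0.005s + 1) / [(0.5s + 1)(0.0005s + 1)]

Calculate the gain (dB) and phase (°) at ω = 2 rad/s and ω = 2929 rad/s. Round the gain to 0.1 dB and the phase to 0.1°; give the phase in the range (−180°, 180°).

ω = 2: 59.0 dB, -39.9°; ω = 2929: 58.4 dB, 30.0°

At ω = 2 rad/s:
zero (1 + j2·0.04) = 1 + j0.08 → |·| ≈ 1.0032, ∠ ≈ 4.57°
zero (1 + j2·0.005) = 1 + j0.01 → |·| ≈ 1, ∠ ≈ 0.57°
pole (1 + j2·0.5) = 1 + j1 → |·| ≈ 1.4142, ∠ ≈ 45.00°
pole (1 + j2·0.0005) = 1 + j0.001 → |·| ≈ 1, ∠ ≈ 0.06°
|T| = 1250 · 1.0032 · 1 / (1.4142 · 1) ≈ 886.72
Gain = 20 log₁₀(886.72) ≈ 58.96 dB
∠T = (4.57° + 0.57°) − (45.00° + 0.06°) = -39.92°

At ω = 2929 rad/s:
zero (1 + j2929·0.04) = 1 + j117.16 → |·| ≈ 117.16, ∠ ≈ 89.51°
zero (1 + j2929·0.005) = 1 + j14.645 → |·| ≈ 14.679, ∠ ≈ 86.09°
pole (1 + j2929·0.5) = 1 + j1464.5 → |·| ≈ 1464.5, ∠ ≈ 89.96°
pole (1 + j2929·0.0005) = 1 + j1.4645 → |·| ≈ 1.7733, ∠ ≈ 55.67°
|T| = 1250 · 117.16 · 14.679 / (1464.5 · 1.7733) ≈ 827.78
Gain = 20 log₁₀(827.78) ≈ 58.36 dB
∠T = (89.51° + 86.09°) − (89.96° + 55.67°) = 29.97°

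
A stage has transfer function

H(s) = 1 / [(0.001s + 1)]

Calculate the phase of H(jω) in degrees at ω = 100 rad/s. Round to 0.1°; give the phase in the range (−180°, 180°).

At ω = 100 rad/s:
pole (1 + j100·0.001) = 1 + j0.1 → |·| ≈ 1.005, ∠ ≈ 5.71°
∠H = (0°) − (5.71°) = -5.71°

-5.7°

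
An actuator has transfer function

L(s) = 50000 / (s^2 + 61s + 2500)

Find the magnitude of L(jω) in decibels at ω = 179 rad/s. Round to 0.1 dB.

At s = jω = j179:
quadratic: (j179)² + 61·j179 + 2500 = -29541 + j10919 → |·| ≈ 31494, ∠ ≈ 159.71°
|L| = 50000 / 31494 ≈ 1.5876
Gain = 20 log₁₀(1.5876) ≈ 4.01 dB

4.0 dB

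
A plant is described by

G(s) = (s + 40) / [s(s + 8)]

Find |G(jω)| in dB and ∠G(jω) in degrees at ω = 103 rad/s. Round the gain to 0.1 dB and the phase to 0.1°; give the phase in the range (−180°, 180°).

At s = jω = j103:
zero (s+40): 40 + j103 → |·| = √(40²+103²) = √12209 ≈ 110.49, ∠ = arctan(103/40) ≈ 68.78°
pole (s+8): 8 + j103 → |·| = √(8²+103²) = √10673 ≈ 103.31, ∠ = arctan(103/8) ≈ 85.56°
pole at origin: |s| = 103, ∠ = 90.00° (in denominator)
|G| = 1 · 110.49 / 10641 ≈ 0.010383
Gain = 20 log₁₀(0.010383) ≈ -39.67 dB
∠G = 68.78° − 175.56° = -106.78°

-39.7 dB, -106.8°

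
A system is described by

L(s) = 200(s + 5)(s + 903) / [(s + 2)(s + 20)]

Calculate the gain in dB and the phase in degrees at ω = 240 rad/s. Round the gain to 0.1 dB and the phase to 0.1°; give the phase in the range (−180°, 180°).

57.8 dB, -71.1°

At s = jω = j240:
zero (s+5): 5 + j240 → |·| = √(5²+240²) = √57625 ≈ 240.05, ∠ = arctan(240/5) ≈ 88.81°
zero (s+903): 903 + j240 → |·| = √(903²+240²) = √873009 ≈ 934.35, ∠ = arctan(240/903) ≈ 14.88°
pole (s+2): 2 + j240 → |·| = √(2²+240²) = √57604 ≈ 240.01, ∠ = arctan(240/2) ≈ 89.52°
pole (s+20): 20 + j240 → |·| = √(20²+240²) = √58000 ≈ 240.83, ∠ = arctan(240/20) ≈ 85.24°
|L| = 200 · 2.2429e+05 / 57802 ≈ 776.06
Gain = 20 log₁₀(776.06) ≈ 57.80 dB
∠L = 103.69° − 174.76° = -71.07°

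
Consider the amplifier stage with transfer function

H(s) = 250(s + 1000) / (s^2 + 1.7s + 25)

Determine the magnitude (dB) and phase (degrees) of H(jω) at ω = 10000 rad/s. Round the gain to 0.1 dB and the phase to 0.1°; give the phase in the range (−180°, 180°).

-32.0 dB, -95.7°

At s = jω = j10000:
zero (s+1000): 1000 + j10000 → |·| = √(1000²+10000²) = √101000000 ≈ 10050, ∠ = arctan(10000/1000) ≈ 84.29°
quadratic: (j10000)² + 1.7·j10000 + 25 = -99999975 + j17000 → |·| ≈ 1e+08, ∠ ≈ 179.99°
|H| = 250 · 10050 / 1e+08 ≈ 0.025125
Gain = 20 log₁₀(0.025125) ≈ -32.00 dB
∠H = 84.29° − 179.99° = -95.70°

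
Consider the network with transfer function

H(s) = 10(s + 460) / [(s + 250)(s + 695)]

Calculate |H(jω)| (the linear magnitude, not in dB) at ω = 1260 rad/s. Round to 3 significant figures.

0.00726

At s = jω = j1260:
zero (s+460): 460 + j1260 → |·| = √(460²+1260²) = √1799200 ≈ 1341.3, ∠ = arctan(1260/460) ≈ 69.94°
pole (s+250): 250 + j1260 → |·| = √(250²+1260²) = √1650100 ≈ 1284.6, ∠ = arctan(1260/250) ≈ 78.78°
pole (s+695): 695 + j1260 → |·| = √(695²+1260²) = √2070625 ≈ 1439, ∠ = arctan(1260/695) ≈ 61.12°
|H| = 10 · 1341.3 / 1.8485e+06 ≈ 0.0072562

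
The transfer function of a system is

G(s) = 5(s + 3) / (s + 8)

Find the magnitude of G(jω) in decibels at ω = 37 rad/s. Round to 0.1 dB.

13.8 dB

At s = jω = j37:
zero (s+3): 3 + j37 → |·| = √(3²+37²) = √1378 ≈ 37.121, ∠ = arctan(37/3) ≈ 85.36°
pole (s+8): 8 + j37 → |·| = √(8²+37²) = √1433 ≈ 37.855, ∠ = arctan(37/8) ≈ 77.80°
|G| = 5 · 37.121 / 37.855 ≈ 4.9031
Gain = 20 log₁₀(4.9031) ≈ 13.81 dB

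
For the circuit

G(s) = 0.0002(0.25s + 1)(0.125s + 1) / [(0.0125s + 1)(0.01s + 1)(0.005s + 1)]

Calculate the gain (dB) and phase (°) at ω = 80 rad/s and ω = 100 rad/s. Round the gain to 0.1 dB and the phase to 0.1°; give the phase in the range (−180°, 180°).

ω = 80: -33.7 dB, 66.0°; ω = 100: -32.1 dB, 50.2°

At ω = 80 rad/s:
zero (1 + j80·0.25) = 1 + j20 → |·| ≈ 20.025, ∠ ≈ 87.14°
zero (1 + j80·0.125) = 1 + j10 → |·| ≈ 10.05, ∠ ≈ 84.29°
pole (1 + j80·0.0125) = 1 + j1 → |·| ≈ 1.4142, ∠ ≈ 45.00°
pole (1 + j80·0.01) = 1 + j0.8 → |·| ≈ 1.2806, ∠ ≈ 38.66°
pole (1 + j80·0.005) = 1 + j0.4 → |·| ≈ 1.077, ∠ ≈ 21.80°
|G| = 0.0002 · 20.025 · 10.05 / (1.4142 · 1.2806 · 1.077) ≈ 0.020636
Gain = 20 log₁₀(0.020636) ≈ -33.71 dB
∠G = (87.14° + 84.29°) − (45.00° + 38.66° + 21.80°) = 65.97°

At ω = 100 rad/s:
zero (1 + j100·0.25) = 1 + j25 → |·| ≈ 25.02, ∠ ≈ 87.71°
zero (1 + j100·0.125) = 1 + j12.5 → |·| ≈ 12.54, ∠ ≈ 85.43°
pole (1 + j100·0.0125) = 1 + j1.25 → |·| ≈ 1.6008, ∠ ≈ 51.34°
pole (1 + j100·0.01) = 1 + j1 → |·| ≈ 1.4142, ∠ ≈ 45.00°
pole (1 + j100·0.005) = 1 + j0.5 → |·| ≈ 1.118, ∠ ≈ 26.57°
|G| = 0.0002 · 25.02 · 12.54 / (1.6008 · 1.4142 · 1.118) ≈ 0.024793
Gain = 20 log₁₀(0.024793) ≈ -32.11 dB
∠G = (87.71° + 85.43°) − (51.34° + 45.00° + 26.57°) = 50.23°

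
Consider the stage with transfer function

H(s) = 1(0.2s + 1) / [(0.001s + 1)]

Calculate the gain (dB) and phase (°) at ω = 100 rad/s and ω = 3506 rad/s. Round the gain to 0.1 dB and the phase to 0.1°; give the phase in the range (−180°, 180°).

At ω = 100 rad/s:
zero (1 + j100·0.2) = 1 + j20 → |·| ≈ 20.025, ∠ ≈ 87.14°
pole (1 + j100·0.001) = 1 + j0.1 → |·| ≈ 1.005, ∠ ≈ 5.71°
|H| = 1 · 20.025 / (1.005) ≈ 19.925
Gain = 20 log₁₀(19.925) ≈ 25.99 dB
∠H = (87.14°) − (5.71°) = 81.43°

At ω = 3506 rad/s:
zero (1 + j3506·0.2) = 1 + j701.2 → |·| ≈ 701.2, ∠ ≈ 89.92°
pole (1 + j3506·0.001) = 1 + j3.506 → |·| ≈ 3.6458, ∠ ≈ 74.08°
|H| = 1 · 701.2 / (3.6458) ≈ 192.33
Gain = 20 log₁₀(192.33) ≈ 45.68 dB
∠H = (89.92°) − (74.08°) = 15.84°

ω = 100: 26.0 dB, 81.4°; ω = 3506: 45.7 dB, 15.8°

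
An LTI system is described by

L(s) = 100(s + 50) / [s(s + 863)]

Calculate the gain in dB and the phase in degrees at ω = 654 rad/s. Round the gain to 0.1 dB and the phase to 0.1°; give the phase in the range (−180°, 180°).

-20.7 dB, -41.5°

At s = jω = j654:
zero (s+50): 50 + j654 → |·| = √(50²+654²) = √430216 ≈ 655.91, ∠ = arctan(654/50) ≈ 85.63°
pole (s+863): 863 + j654 → |·| = √(863²+654²) = √1172485 ≈ 1082.8, ∠ = arctan(654/863) ≈ 37.16°
pole at origin: |s| = 654, ∠ = 90.00° (in denominator)
|L| = 100 · 655.91 / 7.0815e+05 ≈ 0.092623
Gain = 20 log₁₀(0.092623) ≈ -20.67 dB
∠L = 85.63° − 127.16° = -41.53°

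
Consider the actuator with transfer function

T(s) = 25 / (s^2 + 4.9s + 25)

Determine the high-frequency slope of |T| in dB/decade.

-40 dB/decade

Each pole contributes −20 dB/decade at high frequency; each zero contributes +20 dB/decade.
Net: 0 zero(s) − 2 pole(s) → -40 dB/decade.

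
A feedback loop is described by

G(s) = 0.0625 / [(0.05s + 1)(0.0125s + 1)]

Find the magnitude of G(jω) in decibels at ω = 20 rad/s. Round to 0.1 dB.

-27.4 dB

At ω = 20 rad/s:
pole (1 + j20·0.05) = 1 + j1 → |·| ≈ 1.4142, ∠ ≈ 45.00°
pole (1 + j20·0.0125) = 1 + j0.25 → |·| ≈ 1.0308, ∠ ≈ 14.04°
|G| = 0.0625 · 1 / (1.4142 · 1.0308) ≈ 0.042874
Gain = 20 log₁₀(0.042874) ≈ -27.36 dB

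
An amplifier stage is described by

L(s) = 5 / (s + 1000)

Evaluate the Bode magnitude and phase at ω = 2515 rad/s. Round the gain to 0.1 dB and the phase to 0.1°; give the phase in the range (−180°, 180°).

-54.7 dB, -68.3°

Substitute s = j2515:
Numerator: 5 = 5 + j0
Denominator: (j2515) + 1000 = 1000 + j2515
|N| = √(5² + 0²) ≈ 5, ∠N ≈ 0.00°
|D| = √(1000² + 2515²) ≈ 2706.5, ∠D ≈ 68.32°
|L| = 5 / 2706.5 ≈ 0.0018474
Gain = 20 log₁₀(0.0018474) ≈ -54.67 dB
∠L = 0.00° − 68.32° = -68.32°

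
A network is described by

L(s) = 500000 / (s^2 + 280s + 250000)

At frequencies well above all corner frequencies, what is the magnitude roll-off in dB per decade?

-40 dB/decade

Each pole contributes −20 dB/decade at high frequency; each zero contributes +20 dB/decade.
Net: 0 zero(s) − 2 pole(s) → -40 dB/decade.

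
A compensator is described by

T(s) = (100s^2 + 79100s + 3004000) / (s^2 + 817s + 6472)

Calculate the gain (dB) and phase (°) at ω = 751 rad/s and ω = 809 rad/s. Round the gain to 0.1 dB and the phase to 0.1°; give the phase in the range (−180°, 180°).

ω = 751: 39.7 dB, -0.3°; ω = 809: 39.7 dB, -0.1°

Substitute s = j751:
Numerator: 100(j751)^2 + 79100(j751) + 3004000 = -53396100 + j59404100
Denominator: (j751)^2 + 817(j751) + 6472 = -557529 + j613567
|N| = √(53396100² + 59404100²) ≈ 7.9875e+07, ∠N ≈ 131.95°
|D| = √(557529² + 613567²) ≈ 8.2904e+05, ∠D ≈ 132.26°
|T| = 7.9875e+07 / 8.2904e+05 ≈ 96.346
Gain = 20 log₁₀(96.346) ≈ 39.68 dB
∠T = 131.95° − 132.26° = -0.31°

Substitute s = j809:
Numerator: 100(j809)^2 + 79100(j809) + 3004000 = -62444100 + j63991900
Denominator: (j809)^2 + 817(j809) + 6472 = -648009 + j660953
|N| = √(62444100² + 63991900²) ≈ 8.941e+07, ∠N ≈ 134.30°
|D| = √(648009² + 660953²) ≈ 9.2562e+05, ∠D ≈ 134.43°
|T| = 8.941e+07 / 9.2562e+05 ≈ 96.595
Gain = 20 log₁₀(96.595) ≈ 39.70 dB
∠T = 134.30° − 134.43° = -0.13°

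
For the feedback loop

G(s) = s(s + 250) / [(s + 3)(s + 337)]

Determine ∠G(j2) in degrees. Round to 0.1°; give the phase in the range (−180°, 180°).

56.4°

At s = jω = j2:
zero (s+250): 250 + j2 → |·| = √(250²+2²) = √62504 ≈ 250.01, ∠ = arctan(2/250) ≈ 0.46°
zero at origin: s = j2 → |·| = 2, ∠ = 90.00°
pole (s+3): 3 + j2 → |·| = √(3²+2²) = √13 ≈ 3.6056, ∠ = arctan(2/3) ≈ 33.69°
pole (s+337): 337 + j2 → |·| = √(337²+2²) = √113573 ≈ 337.01, ∠ = arctan(2/337) ≈ 0.34°
∠G = 90.46° − 34.03° = 56.43°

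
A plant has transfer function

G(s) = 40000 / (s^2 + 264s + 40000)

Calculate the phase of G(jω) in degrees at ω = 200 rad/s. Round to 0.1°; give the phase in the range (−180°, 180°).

At s = jω = j200:
quadratic: (j200)² + 264·j200 + 40000 = 0 + j52800 → |·| ≈ 52800, ∠ ≈ 90.00°
∠G = 0.00° − 90.00° = -90.00°

-90.0°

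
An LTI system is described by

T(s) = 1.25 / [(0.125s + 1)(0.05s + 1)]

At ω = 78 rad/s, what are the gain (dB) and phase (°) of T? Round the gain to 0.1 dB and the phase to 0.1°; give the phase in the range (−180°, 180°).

At ω = 78 rad/s:
pole (1 + j78·0.125) = 1 + j9.75 → |·| ≈ 9.8011, ∠ ≈ 84.14°
pole (1 + j78·0.05) = 1 + j3.9 → |·| ≈ 4.0262, ∠ ≈ 75.62°
|T| = 1.25 · 1 / (9.8011 · 4.0262) ≈ 0.031677
Gain = 20 log₁₀(0.031677) ≈ -29.99 dB
∠T = (0°) − (84.14° + 75.62°) = -159.76°

-30.0 dB, -159.8°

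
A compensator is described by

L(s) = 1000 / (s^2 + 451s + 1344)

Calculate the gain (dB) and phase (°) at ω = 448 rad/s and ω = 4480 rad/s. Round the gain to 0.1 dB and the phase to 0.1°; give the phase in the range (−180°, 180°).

Substitute s = j448:
Numerator: 1000 = 1000 + j0
Denominator: (j448)^2 + 451(j448) + 1344 = -199360 + j202048
|N| = √(1000² + 0²) ≈ 1000, ∠N ≈ 0.00°
|D| = √(199360² + 202048²) ≈ 2.8384e+05, ∠D ≈ 134.62°
|L| = 1000 / 2.8384e+05 ≈ 0.0035231
Gain = 20 log₁₀(0.0035231) ≈ -49.06 dB
∠L = 0.00° − 134.62° = -134.62°

Substitute s = j4480:
Numerator: 1000 = 1000 + j0
Denominator: (j4480)^2 + 451(j4480) + 1344 = -20069056 + j2020480
|N| = √(1000² + 0²) ≈ 1000, ∠N ≈ 0.00°
|D| = √(20069056² + 2020480²) ≈ 2.0171e+07, ∠D ≈ 174.25°
|L| = 1000 / 2.0171e+07 ≈ 4.9576e-05
Gain = 20 log₁₀(4.9576e-05) ≈ -86.09 dB
∠L = 0.00° − 174.25° = -174.25°

ω = 448: -49.1 dB, -134.6°; ω = 4480: -86.1 dB, -174.3°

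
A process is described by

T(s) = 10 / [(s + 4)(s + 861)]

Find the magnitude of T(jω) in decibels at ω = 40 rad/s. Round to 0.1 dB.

-70.8 dB

At s = jω = j40:
pole (s+4): 4 + j40 → |·| = √(4²+40²) = √1616 ≈ 40.2, ∠ = arctan(40/4) ≈ 84.29°
pole (s+861): 861 + j40 → |·| = √(861²+40²) = √742921 ≈ 861.93, ∠ = arctan(40/861) ≈ 2.66°
|T| = 10 / 34650 ≈ 0.0002886
Gain = 20 log₁₀(0.0002886) ≈ -70.79 dB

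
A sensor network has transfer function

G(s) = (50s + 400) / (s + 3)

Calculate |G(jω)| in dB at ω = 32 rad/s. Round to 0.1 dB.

Substitute s = j32:
Numerator: 50(j32) + 400 = 400 + j1600
Denominator: (j32) + 3 = 3 + j32
|N| = √(400² + 1600²) ≈ 1649.2, ∠N ≈ 75.96°
|D| = √(3² + 32²) ≈ 32.14, ∠D ≈ 84.64°
|G| = 1649.2 / 32.14 ≈ 51.313
Gain = 20 log₁₀(51.313) ≈ 34.20 dB

34.2 dB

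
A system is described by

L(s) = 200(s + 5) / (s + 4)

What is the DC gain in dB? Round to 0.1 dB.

L(0) = 200·5 / (4) = 250
20 log₁₀(250) ≈ 47.96 dB

48.0 dB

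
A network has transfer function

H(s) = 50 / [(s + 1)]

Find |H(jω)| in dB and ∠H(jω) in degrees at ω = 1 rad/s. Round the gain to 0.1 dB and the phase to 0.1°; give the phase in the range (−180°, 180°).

At ω = 1 rad/s:
pole (1 + j1·1) = 1 + j1 → |·| ≈ 1.4142, ∠ ≈ 45.00°
|H| = 50 · 1 / (1.4142) ≈ 35.356
Gain = 20 log₁₀(35.356) ≈ 30.97 dB
∠H = (0°) − (45.00°) = -45.00°

31.0 dB, -45.0°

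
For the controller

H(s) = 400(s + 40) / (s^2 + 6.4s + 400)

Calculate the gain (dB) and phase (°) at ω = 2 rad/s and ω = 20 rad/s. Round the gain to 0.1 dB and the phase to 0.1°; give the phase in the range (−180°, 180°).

At s = jω = j2:
zero (s+40): 40 + j2 → |·| = √(40²+2²) = √1604 ≈ 40.05, ∠ = arctan(2/40) ≈ 2.86°
quadratic: (j2)² + 6.4·j2 + 400 = 396 + j12.8 → |·| ≈ 396.21, ∠ ≈ 1.85°
|H| = 400 · 40.05 / 396.21 ≈ 40.433
Gain = 20 log₁₀(40.433) ≈ 32.13 dB
∠H = 2.86° − 1.85° = 1.01°

At s = jω = j20:
zero (s+40): 40 + j20 → |·| = √(40²+20²) = √2000 ≈ 44.721, ∠ = arctan(20/40) ≈ 26.57°
quadratic: (j20)² + 6.4·j20 + 400 = 0 + j128 → |·| ≈ 128, ∠ ≈ 90.00°
|H| = 400 · 44.721 / 128 ≈ 139.75
Gain = 20 log₁₀(139.75) ≈ 42.91 dB
∠H = 26.57° − 90.00° = -63.43°

ω = 2: 32.1 dB, 1.0°; ω = 20: 42.9 dB, -63.4°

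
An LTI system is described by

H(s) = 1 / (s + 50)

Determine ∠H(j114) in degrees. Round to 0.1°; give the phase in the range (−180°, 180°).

-66.3°

At s = jω = j114:
pole (s+50): 50 + j114 → |·| = √(50²+114²) = √15496 ≈ 124.48, ∠ = arctan(114/50) ≈ 66.32°
∠H = 0.00° − 66.32° = -66.32°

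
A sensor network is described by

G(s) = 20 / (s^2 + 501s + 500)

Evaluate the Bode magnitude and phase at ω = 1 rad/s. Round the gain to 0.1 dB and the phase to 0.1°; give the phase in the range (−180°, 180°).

-31.0 dB, -45.1°

Substitute s = j1:
Numerator: 20 = 20 + j0
Denominator: (j1)^2 + 501(j1) + 500 = 499 + j501
|N| = √(20² + 0²) ≈ 20, ∠N ≈ 0.00°
|D| = √(499² + 501²) ≈ 707.11, ∠D ≈ 45.11°
|G| = 20 / 707.11 ≈ 0.028284
Gain = 20 log₁₀(0.028284) ≈ -30.97 dB
∠G = 0.00° − 45.11° = -45.11°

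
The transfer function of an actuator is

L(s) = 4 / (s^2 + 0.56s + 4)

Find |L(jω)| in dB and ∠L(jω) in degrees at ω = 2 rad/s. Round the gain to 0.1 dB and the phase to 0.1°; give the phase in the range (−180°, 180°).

At s = jω = j2:
quadratic: (j2)² + 0.56·j2 + 4 = 0 + j1.12 → |·| ≈ 1.12, ∠ ≈ 90.00°
|L| = 4 / 1.12 ≈ 3.5714
Gain = 20 log₁₀(3.5714) ≈ 11.06 dB
∠L = 0.00° − 90.00° = -90.00°

11.1 dB, -90.0°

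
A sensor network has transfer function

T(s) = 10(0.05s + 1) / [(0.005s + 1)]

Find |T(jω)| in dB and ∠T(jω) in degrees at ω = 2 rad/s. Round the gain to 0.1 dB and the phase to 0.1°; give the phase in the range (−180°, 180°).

At ω = 2 rad/s:
zero (1 + j2·0.05) = 1 + j0.1 → |·| ≈ 1.005, ∠ ≈ 5.71°
pole (1 + j2·0.005) = 1 + j0.01 → |·| ≈ 1, ∠ ≈ 0.57°
|T| = 10 · 1.005 / (1) ≈ 10.05
Gain = 20 log₁₀(10.05) ≈ 20.04 dB
∠T = (5.71°) − (0.57°) = 5.14°

20.0 dB, 5.1°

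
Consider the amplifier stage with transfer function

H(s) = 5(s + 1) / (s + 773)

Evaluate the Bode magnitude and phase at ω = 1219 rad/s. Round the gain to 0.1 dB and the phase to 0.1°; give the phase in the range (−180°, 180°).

12.5 dB, 32.3°

At s = jω = j1219:
zero (s+1): 1 + j1219 → |·| = √(1²+1219²) = √1485962 ≈ 1219, ∠ = arctan(1219/1) ≈ 89.95°
pole (s+773): 773 + j1219 → |·| = √(773²+1219²) = √2083490 ≈ 1443.4, ∠ = arctan(1219/773) ≈ 57.62°
|H| = 5 · 1219 / 1443.4 ≈ 4.2227
Gain = 20 log₁₀(4.2227) ≈ 12.51 dB
∠H = 89.95° − 57.62° = 32.33°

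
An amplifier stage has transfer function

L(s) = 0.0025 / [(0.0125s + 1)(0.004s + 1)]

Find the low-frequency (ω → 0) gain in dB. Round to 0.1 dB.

-52.0 dB

L(0) = 0.0025 · 1 / 1 = 0.0025
20 log₁₀(0.0025) ≈ -52.04 dB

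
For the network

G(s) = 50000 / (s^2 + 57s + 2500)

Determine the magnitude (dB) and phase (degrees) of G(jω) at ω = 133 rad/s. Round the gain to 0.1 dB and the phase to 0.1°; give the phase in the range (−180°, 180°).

9.4 dB, -153.5°

At s = jω = j133:
quadratic: (j133)² + 57·j133 + 2500 = -15189 + j7581 → |·| ≈ 16976, ∠ ≈ 153.48°
|G| = 50000 / 16976 ≈ 2.9453
Gain = 20 log₁₀(2.9453) ≈ 9.38 dB
∠G = 0.00° − 153.48° = -153.48°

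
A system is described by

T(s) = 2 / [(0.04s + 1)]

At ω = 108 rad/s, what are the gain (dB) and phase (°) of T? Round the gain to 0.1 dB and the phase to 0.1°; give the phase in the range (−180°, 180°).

-6.9 dB, -77.0°

At ω = 108 rad/s:
pole (1 + j108·0.04) = 1 + j4.32 → |·| ≈ 4.4342, ∠ ≈ 76.97°
|T| = 2 · 1 / (4.4342) ≈ 0.45104
Gain = 20 log₁₀(0.45104) ≈ -6.92 dB
∠T = (0°) − (76.97°) = -76.97°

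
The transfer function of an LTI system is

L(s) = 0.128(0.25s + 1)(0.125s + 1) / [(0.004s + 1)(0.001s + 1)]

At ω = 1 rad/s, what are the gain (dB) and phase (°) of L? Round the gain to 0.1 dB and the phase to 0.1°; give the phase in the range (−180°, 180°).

At ω = 1 rad/s:
zero (1 + j1·0.25) = 1 + j0.25 → |·| ≈ 1.0308, ∠ ≈ 14.04°
zero (1 + j1·0.125) = 1 + j0.125 → |·| ≈ 1.0078, ∠ ≈ 7.13°
pole (1 + j1·0.004) = 1 + j0.004 → |·| ≈ 1, ∠ ≈ 0.23°
pole (1 + j1·0.001) = 1 + j0.001 → |·| ≈ 1, ∠ ≈ 0.06°
|L| = 0.128 · 1.0308 · 1.0078 / (1 · 1) ≈ 0.13297
Gain = 20 log₁₀(0.13297) ≈ -17.52 dB
∠L = (14.04° + 7.13°) − (0.23° + 0.06°) = 20.88°

-17.5 dB, 20.9°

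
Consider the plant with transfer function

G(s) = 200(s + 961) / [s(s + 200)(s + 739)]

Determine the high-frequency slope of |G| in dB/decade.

Each pole contributes −20 dB/decade at high frequency; each zero contributes +20 dB/decade.
Net: 1 zero(s) − 3 pole(s) → -40 dB/decade.

-40 dB/decade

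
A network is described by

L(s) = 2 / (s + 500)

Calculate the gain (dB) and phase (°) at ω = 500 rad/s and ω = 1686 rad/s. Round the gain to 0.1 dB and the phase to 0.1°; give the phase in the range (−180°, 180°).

At s = jω = j500:
pole (s+500): 500 + j500 → |·| = √(500²+500²) = √500000 ≈ 707.11, ∠ = arctan(500/500) ≈ 45.00°
|L| = 2 / 707.11 ≈ 0.0028284
Gain = 20 log₁₀(0.0028284) ≈ -50.97 dB
∠L = 0.00° − 45.00° = -45.00°

At s = jω = j1686:
pole (s+500): 500 + j1686 → |·| = √(500²+1686²) = √3092596 ≈ 1758.6, ∠ = arctan(1686/500) ≈ 73.48°
|L| = 2 / 1758.6 ≈ 0.0011373
Gain = 20 log₁₀(0.0011373) ≈ -58.88 dB
∠L = 0.00° − 73.48° = -73.48°

ω = 500: -51.0 dB, -45.0°; ω = 1686: -58.9 dB, -73.5°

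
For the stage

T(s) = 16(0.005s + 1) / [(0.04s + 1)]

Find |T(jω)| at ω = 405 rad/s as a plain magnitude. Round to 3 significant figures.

2.23

At ω = 405 rad/s:
zero (1 + j405·0.005) = 1 + j2.025 → |·| ≈ 2.2585, ∠ ≈ 63.72°
pole (1 + j405·0.04) = 1 + j16.2 → |·| ≈ 16.231, ∠ ≈ 86.47°
|T| = 16 · 2.2585 / (16.231) ≈ 2.2264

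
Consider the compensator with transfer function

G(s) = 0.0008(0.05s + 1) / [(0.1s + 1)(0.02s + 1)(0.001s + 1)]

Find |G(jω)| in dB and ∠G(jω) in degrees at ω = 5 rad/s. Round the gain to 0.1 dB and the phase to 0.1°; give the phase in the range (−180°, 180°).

-62.7 dB, -18.5°

At ω = 5 rad/s:
zero (1 + j5·0.05) = 1 + j0.25 → |·| ≈ 1.0308, ∠ ≈ 14.04°
pole (1 + j5·0.1) = 1 + j0.5 → |·| ≈ 1.118, ∠ ≈ 26.57°
pole (1 + j5·0.02) = 1 + j0.1 → |·| ≈ 1.005, ∠ ≈ 5.71°
pole (1 + j5·0.001) = 1 + j0.005 → |·| ≈ 1, ∠ ≈ 0.29°
|G| = 0.0008 · 1.0308 / (1.118 · 1.005 · 1) ≈ 0.00073393
Gain = 20 log₁₀(0.00073393) ≈ -62.69 dB
∠G = (14.04°) − (26.57° + 5.71° + 0.29°) = -18.53°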